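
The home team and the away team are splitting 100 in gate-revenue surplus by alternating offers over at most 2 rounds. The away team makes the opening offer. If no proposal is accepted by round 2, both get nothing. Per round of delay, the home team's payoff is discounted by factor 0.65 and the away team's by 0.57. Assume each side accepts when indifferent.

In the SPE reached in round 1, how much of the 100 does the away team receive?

35

Round 2 (the home team proposes): the away team will accept anything ≥ 0, so the home team offers 0 and keeps 100.
Round 1 (the away team proposes): the home team can get 100 next round, worth 0.65 × 100 = 65 now. The away team offers 65 and keeps 100 − 65 = 35.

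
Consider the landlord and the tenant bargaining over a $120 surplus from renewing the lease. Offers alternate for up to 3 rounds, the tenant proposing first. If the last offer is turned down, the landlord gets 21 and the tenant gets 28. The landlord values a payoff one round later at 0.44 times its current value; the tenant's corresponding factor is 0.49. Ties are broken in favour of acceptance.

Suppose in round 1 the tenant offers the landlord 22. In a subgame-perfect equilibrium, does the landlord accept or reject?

Round 3 (the tenant proposes): the landlord gets 21 if talks fail, so the tenant offers 21 and keeps 99.
Round 2 (the landlord proposes): the tenant can get 99 next round, worth 0.49 × 99 = 48.51 now, so the landlord offers 48.51, keeping 71.49.
So by rejecting in round 1, the landlord gets 71.49 next round, worth 0.44 × 71.49 = 31.4556 now.
Offer 22 < 31.4556, so the landlord rejects.

Reject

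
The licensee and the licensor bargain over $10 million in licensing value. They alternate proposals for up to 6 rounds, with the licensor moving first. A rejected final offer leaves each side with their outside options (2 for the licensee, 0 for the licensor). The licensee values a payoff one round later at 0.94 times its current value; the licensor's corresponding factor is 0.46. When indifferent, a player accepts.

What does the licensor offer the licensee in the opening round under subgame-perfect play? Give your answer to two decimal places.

9.03

Round 6 (the licensee proposes): rejection yields 0 for the licensor; the licensee offers 0 and keeps 10.
Round 5 (the licensor proposes): the licensee can get 10 next round, worth 0.94 × 10 = 9.4 now; the licensor offers that and keeps 0.6.
Round 4 (the licensee proposes): the licensor can get 0.6 next round, worth 0.46 × 0.6 = 0.276 now, so the licensee offers 0.276, keeping 9.724.
Round 3 (the licensor proposes): the licensee can get 9.724 next round, worth 0.94 × 9.724 = 9.14056 now, so the licensor offers 9.14056, keeping 0.85944.
Round 2 (the licensee proposes): the licensor can get 0.85944 next round, worth 0.46 × 0.85944 = 0.3953424 now; the licensee offers that and keeps 9.6046576.
Round 1 (the licensor proposes): the licensee can get 9.6046576 next round, worth 0.94 × 9.6046576 = 9.028378144 now, so the licensor offers 9.028378144, keeping 0.971621856.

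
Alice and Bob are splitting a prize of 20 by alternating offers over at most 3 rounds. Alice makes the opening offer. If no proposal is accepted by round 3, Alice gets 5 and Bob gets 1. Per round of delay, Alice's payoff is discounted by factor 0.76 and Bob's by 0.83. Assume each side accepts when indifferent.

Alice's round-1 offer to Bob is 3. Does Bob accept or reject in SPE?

Work out Bob's continuation value if the offer is rejected.
Round 3 (Alice proposes): Bob gets 1 if talks fail, so Alice offers 1 and keeps 19.
Round 2 (Bob proposes): Alice can get 19 next round, worth 0.76 × 19 = 14.44 now; Bob offers that and keeps 5.56.
So by rejecting in round 1, Bob gets 5.56 next round, worth 0.83 × 5.56 = 4.6148 now.
Offer 3 < 4.6148, so Bob rejects.

Reject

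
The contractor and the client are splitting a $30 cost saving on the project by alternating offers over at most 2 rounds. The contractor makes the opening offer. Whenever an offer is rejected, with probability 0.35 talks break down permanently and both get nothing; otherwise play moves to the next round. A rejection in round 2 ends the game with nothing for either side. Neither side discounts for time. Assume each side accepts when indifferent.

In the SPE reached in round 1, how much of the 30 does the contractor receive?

10.5

Round 2 (the client proposes): the contractor will accept anything ≥ 0, so the client offers 0 and keeps 30.
Round 1 (the contractor proposes): rejecting gives the client an expected 0.65 × 30 = 19.5. The contractor offers 19.5 and keeps 30 − 19.5 = 10.5.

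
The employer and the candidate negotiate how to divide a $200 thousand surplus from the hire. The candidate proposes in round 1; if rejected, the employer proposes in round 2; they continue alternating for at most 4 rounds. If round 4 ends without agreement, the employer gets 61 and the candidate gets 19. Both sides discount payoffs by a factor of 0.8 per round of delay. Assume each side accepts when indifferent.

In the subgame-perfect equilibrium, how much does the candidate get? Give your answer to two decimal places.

By backward induction:
Round 4 (the employer proposes): the candidate gets 19 if talks fail, so the employer offers 19 and keeps 181.
Round 3 (the candidate proposes): the employer can get 181 next round, worth 0.8 × 181 = 144.8 now; the candidate offers that and keeps 55.2.
Round 2 (the employer proposes): the candidate can get 55.2 next round, worth 0.8 × 55.2 = 44.16 now, so the employer offers 44.16, keeping 155.84.
Round 1 (the candidate proposes): the employer can get 155.84 next round, worth 0.8 × 155.84 = 124.672 now, so the candidate offers 124.672, keeping 75.328.

75.33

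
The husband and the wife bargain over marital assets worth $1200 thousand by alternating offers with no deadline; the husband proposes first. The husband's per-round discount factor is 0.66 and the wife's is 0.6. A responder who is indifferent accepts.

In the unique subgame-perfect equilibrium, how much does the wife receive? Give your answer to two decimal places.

Let x be the husband's share when the husband proposes and y be the wife's share when the wife proposes.
The wife accepts iff offered ≥ 0.6·y, so x = 1200 − 0.6y. Symmetrically y = 1200 − 0.66x.
Substituting: x = 1200 − 0.6(1200 − 0.66x), giving x(1 − 0.66·0.6) = 1200(1 − 0.6).
So x = 1200 × 0.4 / 0.604 ≈ 794.7020, and the wife receives 1200 − x ≈ 405.2980.

405.30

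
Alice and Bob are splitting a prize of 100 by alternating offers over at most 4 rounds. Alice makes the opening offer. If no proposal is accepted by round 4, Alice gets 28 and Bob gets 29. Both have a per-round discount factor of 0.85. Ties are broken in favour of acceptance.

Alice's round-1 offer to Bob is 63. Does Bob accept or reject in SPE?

Accept

Round 4 (Bob proposes): Alice gets 28 if talks fail, so Bob offers 28 and keeps 72.
Round 3 (Alice proposes): Bob can get 72 next round, worth 0.85 × 72 = 61.2 now. Alice offers 61.2 and keeps 100 − 61.2 = 38.8.
Round 2 (Bob proposes): Alice can get 38.8 next round, worth 0.85 × 38.8 = 32.98 now; Bob offers that and keeps 67.02.
So by rejecting in round 1, Bob gets 67.02 next round, worth 0.85 × 67.02 = 56.967 now.
Offer 63 ≥ 56.967, so Bob accepts.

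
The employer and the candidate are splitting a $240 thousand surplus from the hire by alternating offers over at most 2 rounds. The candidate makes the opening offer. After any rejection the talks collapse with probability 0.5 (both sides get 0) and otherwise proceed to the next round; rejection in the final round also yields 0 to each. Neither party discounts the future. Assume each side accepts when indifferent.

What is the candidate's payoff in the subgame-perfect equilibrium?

120

Round 2 (the employer proposes): the candidate will accept anything ≥ 0, so the employer offers 0 and keeps 240.
Round 1 (the candidate proposes): rejecting gives the employer an expected 0.5 × 240 = 120, so the candidate offers 120, keeping 120.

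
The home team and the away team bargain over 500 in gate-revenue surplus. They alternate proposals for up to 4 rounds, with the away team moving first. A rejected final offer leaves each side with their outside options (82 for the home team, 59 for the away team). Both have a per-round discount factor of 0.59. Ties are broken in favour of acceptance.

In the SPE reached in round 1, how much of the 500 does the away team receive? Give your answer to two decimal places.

288.48

Round 4 (the home team proposes): the away team gets 59 if talks fail, so the home team offers 59 and keeps 441.
Round 3 (the away team proposes): the home team can get 441 next round, worth 0.59 × 441 = 260.19 now. The away team offers 260.19 and keeps 500 − 260.19 = 239.81.
Round 2 (the home team proposes): the away team can get 239.81 next round, worth 0.59 × 239.81 = 141.4879 now, so the home team offers 141.4879, keeping 358.5121.
Round 1 (the away team proposes): the home team can get 358.5121 next round, worth 0.59 × 358.5121 = 211.522139 now, so the away team offers 211.522139, keeping 288.477861.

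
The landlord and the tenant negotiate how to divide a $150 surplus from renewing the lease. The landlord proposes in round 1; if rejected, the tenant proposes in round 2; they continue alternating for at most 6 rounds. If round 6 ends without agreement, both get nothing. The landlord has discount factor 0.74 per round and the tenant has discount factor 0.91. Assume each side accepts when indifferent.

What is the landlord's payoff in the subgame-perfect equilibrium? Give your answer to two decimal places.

Round 6 (the tenant proposes): rejection yields 0 for the landlord; the tenant offers 0 and keeps 150.
Round 5 (the landlord proposes): the tenant can get 150 next round, worth 0.91 × 150 = 136.5 now; the landlord offers that and keeps 13.5.
Round 4 (the tenant proposes): the landlord can get 13.5 next round, worth 0.74 × 13.5 = 9.99 now; the tenant offers that and keeps 140.01.
Round 3 (the landlord proposes): the tenant can get 140.01 next round, worth 0.91 × 140.01 = 127.4091 now. The landlord offers 127.4091 and keeps 150 − 127.4091 = 22.5909.
Round 2 (the tenant proposes): the landlord can get 22.5909 next round, worth 0.74 × 22.5909 = 16.717266 now, so the tenant offers 16.717266, keeping 133.282734.
Round 1 (the landlord proposes): the tenant can get 133.282734 next round, worth 0.91 × 133.282734 = 121.28728794 now, so the landlord offers 121.28728794, keeping 28.71271206.

28.71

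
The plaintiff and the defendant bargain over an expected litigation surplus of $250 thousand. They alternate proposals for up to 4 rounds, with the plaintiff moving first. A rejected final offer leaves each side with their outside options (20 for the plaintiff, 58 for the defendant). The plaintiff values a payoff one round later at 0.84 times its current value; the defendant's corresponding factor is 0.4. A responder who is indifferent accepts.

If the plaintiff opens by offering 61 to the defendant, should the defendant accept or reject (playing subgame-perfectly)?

Accept

Round 4 (the defendant proposes): the plaintiff gets 20 if talks fail, so the defendant offers 20 and keeps 230.
Round 3 (the plaintiff proposes): the defendant can get 230 next round, worth 0.4 × 230 = 92 now, so the plaintiff offers 92, keeping 158.
Round 2 (the defendant proposes): the plaintiff can get 158 next round, worth 0.84 × 158 = 132.72 now; the defendant offers that and keeps 117.28.
So by rejecting in round 1, the defendant gets 117.28 next round, worth 0.4 × 117.28 = 46.912 now.
Offer 61 ≥ 46.912, so the defendant accepts.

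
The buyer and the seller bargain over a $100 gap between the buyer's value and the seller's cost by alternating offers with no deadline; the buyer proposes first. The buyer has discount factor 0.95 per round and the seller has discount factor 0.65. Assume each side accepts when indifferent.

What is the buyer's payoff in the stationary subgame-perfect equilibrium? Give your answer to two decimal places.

91.50

When the buyer proposes, the seller accepts any offer worth at least 0.65 times what the seller would get by proposing next round; and vice versa.
This gives x = 100 − 0.65y and y = 100 − 0.95x, where x and y are each side's share when it proposes.
Hence (1 − 0.65·0.95)x = 100(1 − 0.65), i.e. 0.3825·x = 35.
x ≈ 91.5033; the seller's share is 100 − x ≈ 8.4967.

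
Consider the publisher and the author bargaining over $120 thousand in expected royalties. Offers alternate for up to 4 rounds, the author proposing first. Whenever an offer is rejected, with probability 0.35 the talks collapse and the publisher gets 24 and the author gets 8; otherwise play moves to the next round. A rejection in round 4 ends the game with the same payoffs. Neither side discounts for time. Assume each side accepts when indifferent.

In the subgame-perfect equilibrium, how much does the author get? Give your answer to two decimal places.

51.81

Round 4 (the publisher proposes): the author gets 8 if talks fail, so the publisher offers 8 and keeps 112.
Round 3 (the author proposes): rejecting gives the publisher an expected 0.65 × 112 + 0.35 × 24 = 81.2, so the author offers 81.2, keeping 38.8.
Round 2 (the publisher proposes): rejecting gives the author an expected 0.65 × 38.8 + 0.35 × 8 = 28.02; the publisher offers that and keeps 91.98.
Round 1 (the author proposes): rejecting gives the publisher an expected 0.65 × 91.98 + 0.35 × 24 = 68.187; the author offers that and keeps 51.813.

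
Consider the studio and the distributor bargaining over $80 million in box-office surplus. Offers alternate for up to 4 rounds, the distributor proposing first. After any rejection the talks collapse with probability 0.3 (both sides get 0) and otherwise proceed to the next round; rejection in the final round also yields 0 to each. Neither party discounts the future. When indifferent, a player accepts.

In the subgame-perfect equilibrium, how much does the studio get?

44.24

By backward induction:
Round 4 (the studio proposes): the distributor will accept anything ≥ 0, so the studio offers 0 and keeps 80.
Round 3 (the distributor proposes): rejecting gives the studio an expected 0.7 × 80 = 56; the distributor offers that and keeps 24.
Round 2 (the studio proposes): rejecting gives the distributor an expected 0.7 × 24 = 16.8. The studio offers 16.8 and keeps 80 − 16.8 = 63.2.
Round 1 (the distributor proposes): rejecting gives the studio an expected 0.7 × 63.2 = 44.24. The distributor offers 44.24 and keeps 80 − 44.24 = 35.76.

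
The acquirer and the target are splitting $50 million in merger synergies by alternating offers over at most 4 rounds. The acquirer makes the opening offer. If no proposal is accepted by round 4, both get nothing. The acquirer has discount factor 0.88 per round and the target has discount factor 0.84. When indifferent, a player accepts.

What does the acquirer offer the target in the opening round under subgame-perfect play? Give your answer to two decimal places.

Work backward from the last round.
Round 4 (the target proposes): rejection yields 0 for the acquirer; the target offers 0 and keeps 50.
Round 3 (the acquirer proposes): the target can get 50 next round, worth 0.84 × 50 = 42 now; the acquirer offers that and keeps 8.
Round 2 (the target proposes): the acquirer can get 8 next round, worth 0.88 × 8 = 7.04 now; the target offers that and keeps 42.96.
Round 1 (the acquirer proposes): the target can get 42.96 next round, worth 0.84 × 42.96 = 36.0864 now. The acquirer offers 36.0864 and keeps 50 − 36.0864 = 13.9136.

36.09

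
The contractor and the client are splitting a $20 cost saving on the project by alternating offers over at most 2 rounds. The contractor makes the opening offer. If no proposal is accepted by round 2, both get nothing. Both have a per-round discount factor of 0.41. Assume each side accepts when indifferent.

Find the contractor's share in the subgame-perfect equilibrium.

11.8

By backward induction:
Round 2 (the client proposes): the contractor will accept anything ≥ 0, so the client offers 0 and keeps 20.
Round 1 (the contractor proposes): the client can get 20 next round, worth 0.41 × 20 = 8.2 now, so the contractor offers 8.2, keeping 11.8.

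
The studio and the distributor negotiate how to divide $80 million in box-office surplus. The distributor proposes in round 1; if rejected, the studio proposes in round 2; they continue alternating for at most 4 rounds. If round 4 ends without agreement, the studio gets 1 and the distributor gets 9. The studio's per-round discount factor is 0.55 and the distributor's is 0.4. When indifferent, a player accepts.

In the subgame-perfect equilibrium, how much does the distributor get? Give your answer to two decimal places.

45.01

Round 4 (the studio proposes): the distributor gets 9 if talks fail, so the studio offers 9 and keeps 71.
Round 3 (the distributor proposes): the studio can get 71 next round, worth 0.55 × 71 = 39.05 now, so the distributor offers 39.05, keeping 40.95.
Round 2 (the studio proposes): the distributor can get 40.95 next round, worth 0.4 × 40.95 = 16.38 now. The studio offers 16.38 and keeps 80 − 16.38 = 63.62.
Round 1 (the distributor proposes): the studio can get 63.62 next round, worth 0.55 × 63.62 = 34.991 now. The distributor offers 34.991 and keeps 80 − 34.991 = 45.009.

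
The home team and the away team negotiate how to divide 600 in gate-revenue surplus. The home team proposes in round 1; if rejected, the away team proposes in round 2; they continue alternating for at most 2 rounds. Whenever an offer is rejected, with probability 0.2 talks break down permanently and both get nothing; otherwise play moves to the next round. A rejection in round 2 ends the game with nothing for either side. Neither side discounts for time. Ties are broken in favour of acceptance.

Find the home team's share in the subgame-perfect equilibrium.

120

Round 2 (the away team proposes): rejection yields 0 for the home team; the away team offers 0 and keeps 600.
Round 1 (the home team proposes): rejecting gives the away team an expected 0.8 × 600 = 480, so the home team offers 480, keeping 120.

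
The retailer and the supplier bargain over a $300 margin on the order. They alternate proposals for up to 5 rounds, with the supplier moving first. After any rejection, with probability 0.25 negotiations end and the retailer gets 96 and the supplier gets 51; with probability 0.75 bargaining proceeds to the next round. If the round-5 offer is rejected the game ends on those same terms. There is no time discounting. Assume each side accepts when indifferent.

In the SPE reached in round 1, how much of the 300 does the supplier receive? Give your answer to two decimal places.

159.18

Round 5 (the supplier proposes): the retailer gets 96 if talks fail, so the supplier offers 96 and keeps 204.
Round 4 (the retailer proposes): rejecting gives the supplier an expected 0.75 × 204 + 0.25 × 51 = 165.75. The retailer offers 165.75 and keeps 300 − 165.75 = 134.25.
Round 3 (the supplier proposes): rejecting gives the retailer an expected 0.75 × 134.25 + 0.25 × 96 = 124.6875. The supplier offers 124.6875 and keeps 300 − 124.6875 = 175.3125.
Round 2 (the retailer proposes): rejecting gives the supplier an expected 0.75 × 175.3125 + 0.25 × 51 = 144.234375. The retailer offers 144.234375 and keeps 300 − 144.234375 = 155.765625.
Round 1 (the supplier proposes): rejecting gives the retailer an expected 0.75 × 155.765625 + 0.25 × 96 = 140.82421875; the supplier offers that and keeps 159.17578125.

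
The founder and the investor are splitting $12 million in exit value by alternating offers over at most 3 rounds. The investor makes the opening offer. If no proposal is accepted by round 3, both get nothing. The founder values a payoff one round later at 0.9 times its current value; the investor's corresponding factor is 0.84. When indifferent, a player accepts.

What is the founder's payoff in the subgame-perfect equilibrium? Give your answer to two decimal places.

Round 3 (the investor proposes): the founder will accept anything ≥ 0, so the investor offers 0 and keeps 12.
Round 2 (the founder proposes): the investor can get 12 next round, worth 0.84 × 12 = 10.08 now. The founder offers 10.08 and keeps 12 − 10.08 = 1.92.
Round 1 (the investor proposes): the founder can get 1.92 next round, worth 0.9 × 1.92 = 1.728 now. The investor offers 1.728 and keeps 12 − 1.728 = 10.272.

1.73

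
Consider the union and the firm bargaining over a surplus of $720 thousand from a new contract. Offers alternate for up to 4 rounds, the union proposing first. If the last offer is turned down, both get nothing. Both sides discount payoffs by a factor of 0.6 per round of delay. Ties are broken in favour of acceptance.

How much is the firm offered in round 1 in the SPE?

328.32

Work backward from the last round.
Round 4 (the firm proposes): the union will accept anything ≥ 0, so the firm offers 0 and keeps 720.
Round 3 (the union proposes): the firm can get 720 next round, worth 0.6 × 720 = 432 now, so the union offers 432, keeping 288.
Round 2 (the firm proposes): the union can get 288 next round, worth 0.6 × 288 = 172.8 now, so the firm offers 172.8, keeping 547.2.
Round 1 (the union proposes): the firm can get 547.2 next round, worth 0.6 × 547.2 = 328.32 now, so the union offers 328.32, keeping 391.68.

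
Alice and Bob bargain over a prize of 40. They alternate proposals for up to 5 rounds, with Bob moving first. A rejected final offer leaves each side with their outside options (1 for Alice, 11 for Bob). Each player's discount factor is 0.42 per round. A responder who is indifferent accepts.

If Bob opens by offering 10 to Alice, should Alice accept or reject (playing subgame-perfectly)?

Reject

Round 5 (Bob proposes): Alice gets 1 if talks fail, so Bob offers 1 and keeps 39.
Round 4 (Alice proposes): Bob can get 39 next round, worth 0.42 × 39 = 16.38 now; Alice offers that and keeps 23.62.
Round 3 (Bob proposes): Alice can get 23.62 next round, worth 0.42 × 23.62 = 9.9204 now; Bob offers that and keeps 30.0796.
Round 2 (Alice proposes): Bob can get 30.0796 next round, worth 0.42 × 30.0796 = 12.633432 now, so Alice offers 12.633432, keeping 27.366568.
So by rejecting in round 1, Alice gets 27.366568 next round, worth 0.42 × 27.366568 = 11.49395856 now.
Offer 10 < 11.49395856, so Alice rejects.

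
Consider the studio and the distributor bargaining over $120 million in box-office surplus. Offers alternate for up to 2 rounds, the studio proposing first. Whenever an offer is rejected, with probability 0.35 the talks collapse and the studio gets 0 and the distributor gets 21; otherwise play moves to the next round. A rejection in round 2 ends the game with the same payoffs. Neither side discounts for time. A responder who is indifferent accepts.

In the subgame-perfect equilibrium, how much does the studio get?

34.65

Round 2 (the distributor proposes): rejection yields 0 for the studio; the distributor offers 0 and keeps 120.
Round 1 (the studio proposes): rejecting gives the distributor an expected 0.65 × 120 + 0.35 × 21 = 85.35, so the studio offers 85.35, keeping 34.65.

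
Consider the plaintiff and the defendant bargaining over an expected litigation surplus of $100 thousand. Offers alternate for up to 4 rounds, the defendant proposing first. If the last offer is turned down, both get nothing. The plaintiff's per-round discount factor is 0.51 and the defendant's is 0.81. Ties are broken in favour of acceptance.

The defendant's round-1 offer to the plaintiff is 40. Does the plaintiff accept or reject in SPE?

Accept

Round 4 (the plaintiff proposes): rejection yields 0 for the defendant; the plaintiff offers 0 and keeps 100.
Round 3 (the defendant proposes): the plaintiff can get 100 next round, worth 0.51 × 100 = 51 now. The defendant offers 51 and keeps 100 − 51 = 49.
Round 2 (the plaintiff proposes): the defendant can get 49 next round, worth 0.81 × 49 = 39.69 now. The plaintiff offers 39.69 and keeps 100 − 39.69 = 60.31.
So by rejecting in round 1, the plaintiff gets 60.31 next round, worth 0.51 × 60.31 = 30.7581 now.
Offer 40 ≥ 30.7581, so the plaintiff accepts.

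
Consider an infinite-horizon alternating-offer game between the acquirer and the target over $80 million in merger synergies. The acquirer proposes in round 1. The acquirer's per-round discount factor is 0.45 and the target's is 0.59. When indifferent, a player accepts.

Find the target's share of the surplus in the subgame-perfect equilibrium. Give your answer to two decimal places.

35.34

In a stationary SPE each proposer offers the other exactly their discounted continuation value.
If the acquirer keeps x when proposing and the target keeps y when proposing, then x = 80 − 0.59y and y = 80 − 0.45x.
Solving: x = 80(1 − 0.59) / (1 − 0.45·0.59) = 32.8 / 0.7345 ≈ 44.6562.
The target gets 80 − 44.6562 ≈ 35.3438.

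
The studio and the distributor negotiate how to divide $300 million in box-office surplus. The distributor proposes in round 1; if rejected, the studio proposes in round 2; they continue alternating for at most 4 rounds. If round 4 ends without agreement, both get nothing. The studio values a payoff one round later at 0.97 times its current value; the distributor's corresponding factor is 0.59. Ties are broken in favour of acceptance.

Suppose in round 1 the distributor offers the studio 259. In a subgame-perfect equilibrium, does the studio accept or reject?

Round 4 (the studio proposes): rejection yields 0 for the distributor; the studio offers 0 and keeps 300.
Round 3 (the distributor proposes): the studio can get 300 next round, worth 0.97 × 300 = 291 now; the distributor offers that and keeps 9.
Round 2 (the studio proposes): the distributor can get 9 next round, worth 0.59 × 9 = 5.31 now; the studio offers that and keeps 294.69.
So by rejecting in round 1, the studio gets 294.69 next round, worth 0.97 × 294.69 = 285.8493 now.
Offer 259 < 285.8493, so the studio rejects.

Reject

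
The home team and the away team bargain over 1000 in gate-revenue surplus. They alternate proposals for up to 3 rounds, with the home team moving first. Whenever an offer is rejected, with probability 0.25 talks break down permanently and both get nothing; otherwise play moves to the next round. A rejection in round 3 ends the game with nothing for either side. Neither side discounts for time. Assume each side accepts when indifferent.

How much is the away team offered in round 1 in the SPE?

187.5

By backward induction:
Round 3 (the home team proposes): the away team will accept anything ≥ 0, so the home team offers 0 and keeps 1000.
Round 2 (the away team proposes): rejecting gives the home team an expected 0.75 × 1000 = 750. The away team offers 750 and keeps 1000 − 750 = 250.
Round 1 (the home team proposes): rejecting gives the away team an expected 0.75 × 250 = 187.5. The home team offers 187.5 and keeps 1000 − 187.5 = 812.5.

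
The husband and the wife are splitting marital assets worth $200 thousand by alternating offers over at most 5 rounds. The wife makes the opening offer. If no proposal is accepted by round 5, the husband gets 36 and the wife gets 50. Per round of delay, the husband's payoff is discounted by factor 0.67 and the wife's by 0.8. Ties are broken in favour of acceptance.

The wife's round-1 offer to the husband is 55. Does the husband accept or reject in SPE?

Accept

Round 5 (the wife proposes): the husband gets 36 if talks fail, so the wife offers 36 and keeps 164.
Round 4 (the husband proposes): the wife can get 164 next round, worth 0.8 × 164 = 131.2 now, so the husband offers 131.2, keeping 68.8.
Round 3 (the wife proposes): the husband can get 68.8 next round, worth 0.67 × 68.8 = 46.096 now. The wife offers 46.096 and keeps 200 − 46.096 = 153.904.
Round 2 (the husband proposes): the wife can get 153.904 next round, worth 0.8 × 153.904 = 123.1232 now, so the husband offers 123.1232, keeping 76.8768.
So by rejecting in round 1, the husband gets 76.8768 next round, worth 0.67 × 76.8768 = 51.507456 now.
Offer 55 ≥ 51.507456, so the husband accepts.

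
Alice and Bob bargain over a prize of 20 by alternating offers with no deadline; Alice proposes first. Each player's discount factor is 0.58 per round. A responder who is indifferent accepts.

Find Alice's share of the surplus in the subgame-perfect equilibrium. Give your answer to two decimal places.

12.66

When Alice proposes, Bob accepts any offer worth at least 0.58 times what Bob would get by proposing next round; and vice versa.
This gives x = 20 − 0.58y and y = 20 − 0.58x, where x and y are each side's share when it proposes.
Hence (1 − 0.58·0.58)x = 20(1 − 0.58), i.e. 0.6636·x = 8.4.
x ≈ 12.6582; Bob's share is 20 − x ≈ 7.3418.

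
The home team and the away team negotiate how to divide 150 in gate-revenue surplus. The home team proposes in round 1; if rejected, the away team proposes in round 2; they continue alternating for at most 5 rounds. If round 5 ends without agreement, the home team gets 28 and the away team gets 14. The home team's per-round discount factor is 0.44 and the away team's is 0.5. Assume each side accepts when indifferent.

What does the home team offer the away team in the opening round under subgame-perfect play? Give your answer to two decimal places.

51.92

Round 5 (the home team proposes): the away team gets 14 if talks fail, so the home team offers 14 and keeps 136.
Round 4 (the away team proposes): the home team can get 136 next round, worth 0.44 × 136 = 59.84 now; the away team offers that and keeps 90.16.
Round 3 (the home team proposes): the away team can get 90.16 next round, worth 0.5 × 90.16 = 45.08 now, so the home team offers 45.08, keeping 104.92.
Round 2 (the away team proposes): the home team can get 104.92 next round, worth 0.44 × 104.92 = 46.1648 now. The away team offers 46.1648 and keeps 150 − 46.1648 = 103.8352.
Round 1 (the home team proposes): the away team can get 103.8352 next round, worth 0.5 × 103.8352 = 51.9176 now; the home team offers that and keeps 98.0824.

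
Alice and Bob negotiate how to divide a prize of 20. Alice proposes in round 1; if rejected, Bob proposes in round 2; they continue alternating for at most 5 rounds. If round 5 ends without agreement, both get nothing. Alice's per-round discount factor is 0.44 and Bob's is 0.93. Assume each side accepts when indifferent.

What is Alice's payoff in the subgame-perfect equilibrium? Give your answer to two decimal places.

5.32

Round 5 (Alice proposes): rejection yields 0 for Bob; Alice offers 0 and keeps 20.
Round 4 (Bob proposes): Alice can get 20 next round, worth 0.44 × 20 = 8.8 now, so Bob offers 8.8, keeping 11.2.
Round 3 (Alice proposes): Bob can get 11.2 next round, worth 0.93 × 11.2 = 10.416 now, so Alice offers 10.416, keeping 9.584.
Round 2 (Bob proposes): Alice can get 9.584 next round, worth 0.44 × 9.584 = 4.21696 now. Bob offers 4.21696 and keeps 20 − 4.21696 = 15.78304.
Round 1 (Alice proposes): Bob can get 15.78304 next round, worth 0.93 × 15.78304 = 14.6782272 now, so Alice offers 14.6782272, keeping 5.3217728.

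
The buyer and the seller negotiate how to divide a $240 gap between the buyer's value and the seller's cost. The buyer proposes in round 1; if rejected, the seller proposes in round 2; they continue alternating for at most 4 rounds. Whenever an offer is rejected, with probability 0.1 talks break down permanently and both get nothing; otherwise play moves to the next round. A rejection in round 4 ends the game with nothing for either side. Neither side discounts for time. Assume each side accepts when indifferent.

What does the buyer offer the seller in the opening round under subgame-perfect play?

Round 4 (the seller proposes): rejection yields 0 for the buyer; the seller offers 0 and keeps 240.
Round 3 (the buyer proposes): rejecting gives the seller an expected 0.9 × 240 = 216. The buyer offers 216 and keeps 240 − 216 = 24.
Round 2 (the seller proposes): rejecting gives the buyer an expected 0.9 × 24 = 21.6. The seller offers 21.6 and keeps 240 − 21.6 = 218.4.
Round 1 (the buyer proposes): rejecting gives the seller an expected 0.9 × 218.4 = 196.56. The buyer offers 196.56 and keeps 240 − 196.56 = 43.44.

196.56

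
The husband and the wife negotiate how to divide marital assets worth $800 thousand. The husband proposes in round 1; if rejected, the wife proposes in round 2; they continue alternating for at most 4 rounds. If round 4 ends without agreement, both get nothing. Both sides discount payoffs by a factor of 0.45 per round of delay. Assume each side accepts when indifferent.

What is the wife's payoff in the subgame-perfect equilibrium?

270.9

Round 4 (the wife proposes): the husband will accept anything ≥ 0, so the wife offers 0 and keeps 800.
Round 3 (the husband proposes): the wife can get 800 next round, worth 0.45 × 800 = 360 now. The husband offers 360 and keeps 800 − 360 = 440.
Round 2 (the wife proposes): the husband can get 440 next round, worth 0.45 × 440 = 198 now. The wife offers 198 and keeps 800 − 198 = 602.
Round 1 (the husband proposes): the wife can get 602 next round, worth 0.45 × 602 = 270.9 now, so the husband offers 270.9, keeping 529.1.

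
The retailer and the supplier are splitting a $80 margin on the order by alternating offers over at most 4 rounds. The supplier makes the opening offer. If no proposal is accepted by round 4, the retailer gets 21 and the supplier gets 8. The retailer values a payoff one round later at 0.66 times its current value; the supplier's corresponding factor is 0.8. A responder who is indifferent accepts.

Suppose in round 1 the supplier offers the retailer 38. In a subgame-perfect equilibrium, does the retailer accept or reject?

Accept

Work out the retailer's continuation value if the offer is rejected.
Round 4 (the retailer proposes): the supplier gets 8 if talks fail, so the retailer offers 8 and keeps 72.
Round 3 (the supplier proposes): the retailer can get 72 next round, worth 0.66 × 72 = 47.52 now. The supplier offers 47.52 and keeps 80 − 47.52 = 32.48.
Round 2 (the retailer proposes): the supplier can get 32.48 next round, worth 0.8 × 32.48 = 25.984 now; the retailer offers that and keeps 54.016.
So by rejecting in round 1, the retailer gets 54.016 next round, worth 0.66 × 54.016 = 35.65056 now.
Offer 38 ≥ 35.65056, so the retailer accepts.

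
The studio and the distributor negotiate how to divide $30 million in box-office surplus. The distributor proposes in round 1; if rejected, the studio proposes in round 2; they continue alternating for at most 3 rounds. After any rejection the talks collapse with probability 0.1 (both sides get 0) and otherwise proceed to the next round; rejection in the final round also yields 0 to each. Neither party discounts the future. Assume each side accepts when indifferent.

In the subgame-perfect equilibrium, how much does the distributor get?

Round 3 (the distributor proposes): the studio will accept anything ≥ 0, so the distributor offers 0 and keeps 30.
Round 2 (the studio proposes): rejecting gives the distributor an expected 0.9 × 30 = 27. The studio offers 27 and keeps 30 − 27 = 3.
Round 1 (the distributor proposes): rejecting gives the studio an expected 0.9 × 3 = 2.7. The distributor offers 2.7 and keeps 30 − 2.7 = 27.3.

27.3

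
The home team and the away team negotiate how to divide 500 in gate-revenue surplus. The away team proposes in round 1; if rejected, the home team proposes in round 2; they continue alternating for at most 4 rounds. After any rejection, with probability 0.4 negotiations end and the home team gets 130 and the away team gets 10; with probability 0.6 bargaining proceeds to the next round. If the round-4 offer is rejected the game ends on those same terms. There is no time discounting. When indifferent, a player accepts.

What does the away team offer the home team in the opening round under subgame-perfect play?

By backward induction:
Round 4 (the home team proposes): the away team gets 10 if talks fail, so the home team offers 10 and keeps 490.
Round 3 (the away team proposes): rejecting gives the home team an expected 0.6 × 490 + 0.4 × 130 = 346. The away team offers 346 and keeps 500 − 346 = 154.
Round 2 (the home team proposes): rejecting gives the away team an expected 0.6 × 154 + 0.4 × 10 = 96.4, so the home team offers 96.4, keeping 403.6.
Round 1 (the away team proposes): rejecting gives the home team an expected 0.6 × 403.6 + 0.4 × 130 = 294.16. The away team offers 294.16 and keeps 500 − 294.16 = 205.84.

294.16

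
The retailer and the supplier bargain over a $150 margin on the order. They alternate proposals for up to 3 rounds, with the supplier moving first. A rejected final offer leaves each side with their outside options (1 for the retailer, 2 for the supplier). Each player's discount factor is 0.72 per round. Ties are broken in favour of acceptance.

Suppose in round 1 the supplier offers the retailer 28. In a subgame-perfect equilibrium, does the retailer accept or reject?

Work out the retailer's continuation value if the offer is rejected.
Round 3 (the supplier proposes): the retailer gets 1 if talks fail, so the supplier offers 1 and keeps 149.
Round 2 (the retailer proposes): the supplier can get 149 next round, worth 0.72 × 149 = 107.28 now; the retailer offers that and keeps 42.72.
So by rejecting in round 1, the retailer gets 42.72 next round, worth 0.72 × 42.72 = 30.7584 now.
Offer 28 < 30.7584, so the retailer rejects.

Reject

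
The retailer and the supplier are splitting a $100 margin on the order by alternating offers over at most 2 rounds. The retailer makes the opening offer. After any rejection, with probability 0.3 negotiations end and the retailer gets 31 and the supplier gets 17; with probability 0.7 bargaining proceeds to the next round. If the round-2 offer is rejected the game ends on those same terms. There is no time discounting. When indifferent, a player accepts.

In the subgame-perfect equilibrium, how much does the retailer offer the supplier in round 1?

By backward induction:
Round 2 (the supplier proposes): the retailer gets 31 if talks fail, so the supplier offers 31 and keeps 69.
Round 1 (the retailer proposes): rejecting gives the supplier an expected 0.7 × 69 + 0.3 × 17 = 53.4, so the retailer offers 53.4, keeping 46.6.

53.4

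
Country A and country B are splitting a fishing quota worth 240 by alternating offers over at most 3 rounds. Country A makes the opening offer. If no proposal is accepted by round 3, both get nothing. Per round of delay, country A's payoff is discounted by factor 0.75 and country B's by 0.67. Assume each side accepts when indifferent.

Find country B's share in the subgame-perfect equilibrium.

Round 3 (country A proposes): rejection yields 0 for country B; country A offers 0 and keeps 240.
Round 2 (country B proposes): country A can get 240 next round, worth 0.75 × 240 = 180 now, so country B offers 180, keeping 60.
Round 1 (country A proposes): country B can get 60 next round, worth 0.67 × 60 = 40.2 now; country A offers that and keeps 199.8.

40.2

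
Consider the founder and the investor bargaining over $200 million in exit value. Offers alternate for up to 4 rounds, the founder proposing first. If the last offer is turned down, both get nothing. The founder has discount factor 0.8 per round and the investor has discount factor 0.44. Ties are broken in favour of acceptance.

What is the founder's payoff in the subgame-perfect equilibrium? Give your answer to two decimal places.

151.42

Round 4 (the investor proposes): the founder will accept anything ≥ 0, so the investor offers 0 and keeps 200.
Round 3 (the founder proposes): the investor can get 200 next round, worth 0.44 × 200 = 88 now; the founder offers that and keeps 112.
Round 2 (the investor proposes): the founder can get 112 next round, worth 0.8 × 112 = 89.6 now, so the investor offers 89.6, keeping 110.4.
Round 1 (the founder proposes): the investor can get 110.4 next round, worth 0.44 × 110.4 = 48.576 now. The founder offers 48.576 and keeps 200 − 48.576 = 151.424.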